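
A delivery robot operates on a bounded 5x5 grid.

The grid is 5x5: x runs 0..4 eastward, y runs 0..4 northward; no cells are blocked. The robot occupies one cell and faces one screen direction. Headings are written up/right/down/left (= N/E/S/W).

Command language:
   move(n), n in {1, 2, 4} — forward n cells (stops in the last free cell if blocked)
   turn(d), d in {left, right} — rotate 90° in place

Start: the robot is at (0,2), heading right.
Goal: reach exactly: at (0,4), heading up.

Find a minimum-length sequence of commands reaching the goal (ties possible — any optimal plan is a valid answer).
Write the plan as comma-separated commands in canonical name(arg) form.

turn(left), move(2)

begin: at (0,2), heading right
1. turn(left) → at (0,2), heading up
2. move(2) → at (0,4), heading up
minimal: 2 command(s), checked below 2.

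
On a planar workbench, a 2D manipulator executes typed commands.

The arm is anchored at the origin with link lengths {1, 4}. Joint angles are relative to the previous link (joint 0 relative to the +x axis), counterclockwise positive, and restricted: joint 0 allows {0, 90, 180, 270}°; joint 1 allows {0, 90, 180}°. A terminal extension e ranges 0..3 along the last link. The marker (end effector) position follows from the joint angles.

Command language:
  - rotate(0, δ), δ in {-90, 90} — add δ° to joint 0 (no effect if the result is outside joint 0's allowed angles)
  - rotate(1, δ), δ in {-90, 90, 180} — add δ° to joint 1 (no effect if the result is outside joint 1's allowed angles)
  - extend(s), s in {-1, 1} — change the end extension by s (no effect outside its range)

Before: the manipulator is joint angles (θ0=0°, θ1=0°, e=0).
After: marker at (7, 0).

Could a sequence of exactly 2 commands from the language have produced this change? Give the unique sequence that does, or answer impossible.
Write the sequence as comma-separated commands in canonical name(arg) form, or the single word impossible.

start: joint angles (θ0=0°, θ1=0°, e=0)
step 1 (extend(1)): joint angles (θ0=0°, θ1=0°, e=1)
step 2 (extend(1)): joint angles (θ0=0°, θ1=0°, e=2)
no rival 2-sequence matches.

extend(1), extend(1)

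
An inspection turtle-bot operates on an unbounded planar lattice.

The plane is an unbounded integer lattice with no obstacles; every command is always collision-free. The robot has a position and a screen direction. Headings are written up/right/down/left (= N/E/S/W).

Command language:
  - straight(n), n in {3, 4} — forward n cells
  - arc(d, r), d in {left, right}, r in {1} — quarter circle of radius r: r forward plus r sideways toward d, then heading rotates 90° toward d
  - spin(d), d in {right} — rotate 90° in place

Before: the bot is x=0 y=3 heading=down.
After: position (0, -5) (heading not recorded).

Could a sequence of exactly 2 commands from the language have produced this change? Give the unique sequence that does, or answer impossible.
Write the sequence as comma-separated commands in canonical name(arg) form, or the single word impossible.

initial: x=0 y=3 heading=down
1. straight(4) → x=0 y=-1 heading=down
2. straight(4) → x=0 y=-5 heading=down
all 25 alternatives checked — unique.

straight(4), straight(4)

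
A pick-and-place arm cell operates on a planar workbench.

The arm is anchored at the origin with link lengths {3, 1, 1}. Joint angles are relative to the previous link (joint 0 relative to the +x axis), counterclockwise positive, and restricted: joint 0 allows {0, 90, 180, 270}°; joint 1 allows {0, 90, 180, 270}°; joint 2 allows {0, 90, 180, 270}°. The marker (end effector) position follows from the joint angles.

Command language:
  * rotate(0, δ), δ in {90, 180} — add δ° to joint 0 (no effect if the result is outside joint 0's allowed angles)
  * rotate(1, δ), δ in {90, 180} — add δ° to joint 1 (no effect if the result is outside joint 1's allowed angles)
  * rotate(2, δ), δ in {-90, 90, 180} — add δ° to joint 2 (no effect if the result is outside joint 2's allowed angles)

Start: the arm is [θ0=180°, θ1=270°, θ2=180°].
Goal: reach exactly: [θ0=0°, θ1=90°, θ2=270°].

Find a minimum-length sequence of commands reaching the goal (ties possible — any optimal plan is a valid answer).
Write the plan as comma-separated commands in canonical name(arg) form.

rotate(0, 180), rotate(1, 180), rotate(2, 90)

initial: [θ0=180°, θ1=270°, θ2=180°]
[1] after rotate(0, 180): [θ0=0°, θ1=270°, θ2=180°]
[2] after rotate(1, 180): [θ0=0°, θ1=90°, θ2=180°]
[3] after rotate(2, 90): [θ0=0°, θ1=90°, θ2=270°]
nothing shorter than 3 reaches the goal.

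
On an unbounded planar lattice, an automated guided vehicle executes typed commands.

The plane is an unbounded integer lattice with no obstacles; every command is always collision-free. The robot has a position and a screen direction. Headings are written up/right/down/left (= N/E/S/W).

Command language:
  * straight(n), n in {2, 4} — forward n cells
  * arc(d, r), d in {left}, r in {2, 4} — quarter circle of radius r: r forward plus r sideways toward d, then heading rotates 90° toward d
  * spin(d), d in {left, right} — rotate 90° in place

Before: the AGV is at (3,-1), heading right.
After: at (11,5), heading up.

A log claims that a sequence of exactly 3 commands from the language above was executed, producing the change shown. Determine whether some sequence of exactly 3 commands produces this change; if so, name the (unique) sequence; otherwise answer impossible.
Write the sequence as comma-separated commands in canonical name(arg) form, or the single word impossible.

straight(4), arc(left, 4), straight(2)

key: cell and facing (now N) both changed — the 3 commands mix motion and turning
begin: at (3,-1), heading right
t=1 straight(4) ⇒ at (7,-1), heading right
t=2 arc(left, 4) ⇒ at (11,3), heading up
t=3 straight(2) ⇒ at (11,5), heading up
all 216 alternatives checked — unique.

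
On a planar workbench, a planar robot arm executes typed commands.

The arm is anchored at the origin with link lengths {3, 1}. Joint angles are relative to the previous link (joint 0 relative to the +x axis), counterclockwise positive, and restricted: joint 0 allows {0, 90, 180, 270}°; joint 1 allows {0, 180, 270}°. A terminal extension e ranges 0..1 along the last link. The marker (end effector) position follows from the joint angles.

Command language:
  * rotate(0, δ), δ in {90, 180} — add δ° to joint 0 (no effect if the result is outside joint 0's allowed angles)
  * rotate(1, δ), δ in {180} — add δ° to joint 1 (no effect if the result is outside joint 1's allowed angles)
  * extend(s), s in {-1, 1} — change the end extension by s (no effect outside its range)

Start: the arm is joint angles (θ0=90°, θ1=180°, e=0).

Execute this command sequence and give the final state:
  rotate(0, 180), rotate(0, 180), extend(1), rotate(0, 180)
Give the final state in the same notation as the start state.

joint angles (θ0=270°, θ1=180°, e=1)

begin: joint angles (θ0=90°, θ1=180°, e=0)
[1] after rotate(0, 180): joint angles (θ0=270°, θ1=180°, e=0)
[2] after rotate(0, 180): joint angles (θ0=90°, θ1=180°, e=0)
[3] after extend(1): joint angles (θ0=90°, θ1=180°, e=1)
[4] after rotate(0, 180): joint angles (θ0=270°, θ1=180°, e=1)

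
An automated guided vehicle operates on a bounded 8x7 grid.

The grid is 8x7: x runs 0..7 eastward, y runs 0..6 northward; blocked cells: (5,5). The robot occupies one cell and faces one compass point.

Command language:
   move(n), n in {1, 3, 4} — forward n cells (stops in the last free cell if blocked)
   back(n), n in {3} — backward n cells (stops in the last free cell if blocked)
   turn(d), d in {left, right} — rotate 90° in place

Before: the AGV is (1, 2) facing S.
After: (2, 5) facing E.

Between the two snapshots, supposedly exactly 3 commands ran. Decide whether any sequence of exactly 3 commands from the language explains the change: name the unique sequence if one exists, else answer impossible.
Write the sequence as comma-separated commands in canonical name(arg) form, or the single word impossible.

back(3), turn(left), move(1)

key: cell and facing (now E) both changed — the 3 commands mix motion and turning
start: (1, 2) facing S
[1] after back(3): (1, 5) facing S
[2] after turn(left): (1, 5) facing E
[3] after move(1): (2, 5) facing E
uniquely the one of 216 3-step routes that fits.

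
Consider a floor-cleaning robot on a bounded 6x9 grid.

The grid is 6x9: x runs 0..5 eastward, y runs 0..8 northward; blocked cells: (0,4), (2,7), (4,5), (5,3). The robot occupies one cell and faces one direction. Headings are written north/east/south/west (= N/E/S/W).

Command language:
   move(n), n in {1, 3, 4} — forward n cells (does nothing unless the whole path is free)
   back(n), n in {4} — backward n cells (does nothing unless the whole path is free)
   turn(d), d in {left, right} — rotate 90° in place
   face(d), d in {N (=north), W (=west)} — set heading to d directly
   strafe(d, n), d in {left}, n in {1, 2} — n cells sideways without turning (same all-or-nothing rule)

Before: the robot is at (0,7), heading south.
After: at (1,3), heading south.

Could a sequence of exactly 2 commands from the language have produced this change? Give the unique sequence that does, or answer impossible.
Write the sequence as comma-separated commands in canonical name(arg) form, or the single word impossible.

strafe(left, 1), move(4)

key: order matters: swapping strafe(left, 1) and move(4) lands elsewhere
begin: at (0,7), heading south
1. strafe(left, 1) → at (1,7), heading south
2. move(4) → at (1,3), heading south
no rival 2-sequence matches.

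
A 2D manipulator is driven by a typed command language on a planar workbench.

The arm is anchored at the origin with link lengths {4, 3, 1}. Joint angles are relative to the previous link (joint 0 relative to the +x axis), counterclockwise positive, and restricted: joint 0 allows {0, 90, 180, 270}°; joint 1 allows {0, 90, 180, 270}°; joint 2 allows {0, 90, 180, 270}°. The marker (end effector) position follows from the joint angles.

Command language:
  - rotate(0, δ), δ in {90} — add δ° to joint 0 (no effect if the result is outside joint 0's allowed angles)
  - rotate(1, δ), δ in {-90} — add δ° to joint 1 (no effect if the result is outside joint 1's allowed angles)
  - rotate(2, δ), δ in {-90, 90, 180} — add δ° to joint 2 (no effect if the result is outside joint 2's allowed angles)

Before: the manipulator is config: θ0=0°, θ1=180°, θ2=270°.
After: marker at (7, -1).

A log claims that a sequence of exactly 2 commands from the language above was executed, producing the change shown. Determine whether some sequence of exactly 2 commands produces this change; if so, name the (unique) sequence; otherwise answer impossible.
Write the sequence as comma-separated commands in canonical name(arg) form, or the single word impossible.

rotate(1, -90), rotate(1, -90)

from: config: θ0=0°, θ1=180°, θ2=270°
t=1 rotate(1, -90) ⇒ config: θ0=0°, θ1=90°, θ2=270°
t=2 rotate(1, -90) ⇒ config: θ0=0°, θ1=0°, θ2=270°
no rival 2-sequence matches.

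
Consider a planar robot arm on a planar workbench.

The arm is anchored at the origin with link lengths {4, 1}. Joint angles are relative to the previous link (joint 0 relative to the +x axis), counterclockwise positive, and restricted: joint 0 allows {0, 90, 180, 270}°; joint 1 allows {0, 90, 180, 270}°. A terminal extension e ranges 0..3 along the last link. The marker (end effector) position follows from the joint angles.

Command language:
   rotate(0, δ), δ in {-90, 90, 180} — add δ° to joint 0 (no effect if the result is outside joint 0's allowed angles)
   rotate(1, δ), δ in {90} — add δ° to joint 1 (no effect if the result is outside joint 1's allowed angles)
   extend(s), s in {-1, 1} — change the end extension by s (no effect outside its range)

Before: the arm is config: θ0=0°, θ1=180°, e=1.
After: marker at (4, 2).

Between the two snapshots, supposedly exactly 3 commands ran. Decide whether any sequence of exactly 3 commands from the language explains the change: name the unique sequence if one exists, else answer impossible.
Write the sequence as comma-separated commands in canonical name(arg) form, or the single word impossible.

from: config: θ0=0°, θ1=180°, e=1
t=1 rotate(1, 90) ⇒ config: θ0=0°, θ1=270°, e=1
t=2 rotate(1, 90) ⇒ config: θ0=0°, θ1=0°, e=1
t=3 rotate(1, 90) ⇒ config: θ0=0°, θ1=90°, e=1
all 216 alternatives checked — unique.

rotate(1, 90), rotate(1, 90), rotate(1, 90)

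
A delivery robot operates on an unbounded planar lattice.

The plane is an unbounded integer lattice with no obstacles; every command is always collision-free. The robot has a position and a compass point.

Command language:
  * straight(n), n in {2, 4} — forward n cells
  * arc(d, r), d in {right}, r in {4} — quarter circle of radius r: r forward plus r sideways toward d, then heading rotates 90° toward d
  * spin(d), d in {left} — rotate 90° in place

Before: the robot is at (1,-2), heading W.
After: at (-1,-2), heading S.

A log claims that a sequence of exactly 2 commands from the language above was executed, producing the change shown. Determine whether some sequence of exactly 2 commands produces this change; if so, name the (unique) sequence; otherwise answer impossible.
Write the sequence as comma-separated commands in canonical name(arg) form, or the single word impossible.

key: position moved to (-1,-2) AND the heading swung to S — translation plus rotation needed
from: at (1,-2), heading W
step 1 (straight(2)): at (-1,-2), heading W
step 2 (spin(left)): at (-1,-2), heading S
no other 2-command option fits: unique.

straight(2), spin(left)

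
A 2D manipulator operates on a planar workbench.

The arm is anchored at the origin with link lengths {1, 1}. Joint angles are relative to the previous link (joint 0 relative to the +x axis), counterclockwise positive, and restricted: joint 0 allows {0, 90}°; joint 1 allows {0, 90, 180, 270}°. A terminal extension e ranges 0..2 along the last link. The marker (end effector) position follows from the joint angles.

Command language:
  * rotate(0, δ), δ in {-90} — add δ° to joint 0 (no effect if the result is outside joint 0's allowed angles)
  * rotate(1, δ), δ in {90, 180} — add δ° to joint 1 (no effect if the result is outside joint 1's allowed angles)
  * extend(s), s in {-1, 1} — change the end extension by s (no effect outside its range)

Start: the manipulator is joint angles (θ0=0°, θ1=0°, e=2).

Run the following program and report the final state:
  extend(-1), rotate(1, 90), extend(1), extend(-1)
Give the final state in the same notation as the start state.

t0: joint angles (θ0=0°, θ1=0°, e=2)
t=1 extend(-1) ⇒ joint angles (θ0=0°, θ1=0°, e=1)
t=2 rotate(1, 90) ⇒ joint angles (θ0=0°, θ1=90°, e=1)
t=3 extend(1) ⇒ joint angles (θ0=0°, θ1=90°, e=2)
t=4 extend(-1) ⇒ joint angles (θ0=0°, θ1=90°, e=1)

joint angles (θ0=0°, θ1=90°, e=1)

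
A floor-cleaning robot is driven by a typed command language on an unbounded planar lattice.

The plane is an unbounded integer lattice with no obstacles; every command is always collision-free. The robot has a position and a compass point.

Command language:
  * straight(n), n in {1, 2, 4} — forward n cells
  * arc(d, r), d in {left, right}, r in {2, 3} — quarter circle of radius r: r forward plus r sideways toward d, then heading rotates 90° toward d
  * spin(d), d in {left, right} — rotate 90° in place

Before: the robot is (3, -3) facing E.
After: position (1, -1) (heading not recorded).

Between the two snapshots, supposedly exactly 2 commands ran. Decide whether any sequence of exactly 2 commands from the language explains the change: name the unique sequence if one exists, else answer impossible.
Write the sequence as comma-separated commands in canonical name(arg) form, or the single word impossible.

key: running arc(left, 2) before spin(left) would end elsewhere — order is forced
t0: (3, -3) facing E
1. spin(left) → (3, -3) facing N
2. arc(left, 2) → (1, -1) facing W
all 81 alternatives checked — unique.

spin(left), arc(left, 2)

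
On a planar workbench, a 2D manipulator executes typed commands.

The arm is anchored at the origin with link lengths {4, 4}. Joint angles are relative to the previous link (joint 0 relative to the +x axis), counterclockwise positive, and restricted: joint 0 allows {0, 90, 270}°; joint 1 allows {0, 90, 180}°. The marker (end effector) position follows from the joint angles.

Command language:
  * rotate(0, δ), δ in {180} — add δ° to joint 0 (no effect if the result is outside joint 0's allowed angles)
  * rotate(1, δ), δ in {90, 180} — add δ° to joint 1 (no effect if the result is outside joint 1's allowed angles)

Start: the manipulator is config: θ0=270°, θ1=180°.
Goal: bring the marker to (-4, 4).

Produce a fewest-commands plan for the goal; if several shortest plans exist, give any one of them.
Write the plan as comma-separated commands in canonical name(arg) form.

rotate(0, 180), rotate(1, 180), rotate(1, 90)

begin: config: θ0=270°, θ1=180°
[1] after rotate(0, 180): config: θ0=90°, θ1=180°
[2] after rotate(1, 180): config: θ0=90°, θ1=0°
[3] after rotate(1, 90): config: θ0=90°, θ1=90°
no 2-step plan works, so 3 is optimal.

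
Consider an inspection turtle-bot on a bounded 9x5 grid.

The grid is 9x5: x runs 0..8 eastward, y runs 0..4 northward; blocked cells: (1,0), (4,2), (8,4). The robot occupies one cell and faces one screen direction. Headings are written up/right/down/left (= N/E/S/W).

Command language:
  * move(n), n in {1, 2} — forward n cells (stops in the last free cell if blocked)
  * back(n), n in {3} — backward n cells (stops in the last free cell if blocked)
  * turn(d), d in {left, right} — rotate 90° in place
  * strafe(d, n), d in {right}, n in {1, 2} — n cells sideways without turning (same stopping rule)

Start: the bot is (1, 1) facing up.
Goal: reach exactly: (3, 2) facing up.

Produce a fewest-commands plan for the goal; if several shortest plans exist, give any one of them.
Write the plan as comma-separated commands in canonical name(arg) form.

begin: (1, 1) facing up
t=1 strafe(right, 2) ⇒ (3, 1) facing up
t=2 move(1) ⇒ (3, 2) facing up
shorter routes all fall short; 2 is best.

strafe(right, 2), move(1)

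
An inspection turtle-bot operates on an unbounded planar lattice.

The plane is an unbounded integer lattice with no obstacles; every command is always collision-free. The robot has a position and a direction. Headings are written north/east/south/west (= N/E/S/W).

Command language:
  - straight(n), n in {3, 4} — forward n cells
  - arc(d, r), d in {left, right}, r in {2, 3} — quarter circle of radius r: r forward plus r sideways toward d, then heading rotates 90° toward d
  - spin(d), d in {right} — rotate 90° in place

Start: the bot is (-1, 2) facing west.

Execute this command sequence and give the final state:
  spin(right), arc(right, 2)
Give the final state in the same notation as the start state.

(1, 4) facing east

t0: (-1, 2) facing west
t=1 spin(right) ⇒ (-1, 2) facing north
t=2 arc(right, 2) ⇒ (1, 4) facing east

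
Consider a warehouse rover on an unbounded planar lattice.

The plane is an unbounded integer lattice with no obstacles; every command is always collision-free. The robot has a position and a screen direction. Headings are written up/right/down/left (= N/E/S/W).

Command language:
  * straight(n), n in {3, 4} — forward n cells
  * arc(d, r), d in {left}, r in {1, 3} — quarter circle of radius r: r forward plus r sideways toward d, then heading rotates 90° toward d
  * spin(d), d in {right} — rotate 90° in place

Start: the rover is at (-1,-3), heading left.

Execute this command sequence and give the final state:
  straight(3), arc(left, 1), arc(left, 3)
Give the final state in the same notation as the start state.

from: at (-1,-3), heading left
step 1 (straight(3)): at (-4,-3), heading left
step 2 (arc(left, 1)): at (-5,-4), heading down
step 3 (arc(left, 3)): at (-2,-7), heading right

at (-2,-7), heading right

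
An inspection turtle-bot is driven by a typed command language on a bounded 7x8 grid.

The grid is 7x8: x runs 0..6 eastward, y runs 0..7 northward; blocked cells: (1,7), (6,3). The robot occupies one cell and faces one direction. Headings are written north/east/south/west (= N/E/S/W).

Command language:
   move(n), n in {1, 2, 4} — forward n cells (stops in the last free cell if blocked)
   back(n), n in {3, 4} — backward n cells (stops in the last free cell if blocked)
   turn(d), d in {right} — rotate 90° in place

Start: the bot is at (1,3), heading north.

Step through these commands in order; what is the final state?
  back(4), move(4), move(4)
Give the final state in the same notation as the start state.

from: at (1,3), heading north
t=1 back(4) ⇒ at (1,0), heading north
t=2 move(4) ⇒ at (1,4), heading north
t=3 move(4) ⇒ at (1,6), heading north

at (1,6), heading north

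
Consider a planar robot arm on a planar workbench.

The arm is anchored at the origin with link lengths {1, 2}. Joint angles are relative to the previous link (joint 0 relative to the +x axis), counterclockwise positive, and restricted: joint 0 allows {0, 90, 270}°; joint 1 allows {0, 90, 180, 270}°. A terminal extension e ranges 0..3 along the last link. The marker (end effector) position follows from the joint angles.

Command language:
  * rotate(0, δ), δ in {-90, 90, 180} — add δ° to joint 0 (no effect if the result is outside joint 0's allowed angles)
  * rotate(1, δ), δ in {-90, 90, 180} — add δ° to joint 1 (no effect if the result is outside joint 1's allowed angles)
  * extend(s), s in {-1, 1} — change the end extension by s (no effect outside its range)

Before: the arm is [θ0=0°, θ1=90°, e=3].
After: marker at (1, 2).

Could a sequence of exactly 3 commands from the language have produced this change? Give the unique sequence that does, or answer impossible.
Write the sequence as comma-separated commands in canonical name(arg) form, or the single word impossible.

extend(-1), extend(-1), extend(-1)

initial: [θ0=0°, θ1=90°, e=3]
step 1 (extend(-1)): [θ0=0°, θ1=90°, e=2]
step 2 (extend(-1)): [θ0=0°, θ1=90°, e=1]
step 3 (extend(-1)): [θ0=0°, θ1=90°, e=0]
no rival 3-sequence matches.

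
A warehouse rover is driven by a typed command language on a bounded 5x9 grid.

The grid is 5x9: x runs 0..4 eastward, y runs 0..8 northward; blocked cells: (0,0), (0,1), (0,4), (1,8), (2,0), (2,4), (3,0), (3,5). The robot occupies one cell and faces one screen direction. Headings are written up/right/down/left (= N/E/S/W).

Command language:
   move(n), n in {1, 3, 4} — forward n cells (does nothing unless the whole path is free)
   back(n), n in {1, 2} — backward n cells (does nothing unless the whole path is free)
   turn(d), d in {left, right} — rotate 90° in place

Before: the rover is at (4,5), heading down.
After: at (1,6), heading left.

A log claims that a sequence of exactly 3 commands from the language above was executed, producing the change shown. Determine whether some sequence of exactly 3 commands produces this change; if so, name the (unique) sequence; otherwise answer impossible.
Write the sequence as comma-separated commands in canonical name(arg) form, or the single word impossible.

back(1), turn(right), move(3)

key: cell and facing (now W) both changed — the 3 commands mix motion and turning
t0: at (4,5), heading down
step 1 (back(1)): at (4,6), heading down
step 2 (turn(right)): at (4,6), heading left
step 3 (move(3)): at (1,6), heading left
no other 3-command option fits: unique.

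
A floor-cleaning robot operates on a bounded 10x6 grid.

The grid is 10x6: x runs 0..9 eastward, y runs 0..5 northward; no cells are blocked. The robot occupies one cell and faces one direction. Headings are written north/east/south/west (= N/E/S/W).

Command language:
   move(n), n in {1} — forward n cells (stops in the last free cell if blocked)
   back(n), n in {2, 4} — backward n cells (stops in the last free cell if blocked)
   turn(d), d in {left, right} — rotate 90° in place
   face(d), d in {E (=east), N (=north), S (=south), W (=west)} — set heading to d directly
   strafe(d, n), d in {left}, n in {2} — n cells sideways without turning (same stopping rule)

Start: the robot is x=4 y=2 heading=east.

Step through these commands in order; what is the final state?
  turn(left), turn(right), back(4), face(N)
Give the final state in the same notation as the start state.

x=0 y=2 heading=north

begin: x=4 y=2 heading=east
1. turn(left) → x=4 y=2 heading=north
2. turn(right) → x=4 y=2 heading=east
3. back(4) → x=0 y=2 heading=east
4. face(N) → x=0 y=2 heading=north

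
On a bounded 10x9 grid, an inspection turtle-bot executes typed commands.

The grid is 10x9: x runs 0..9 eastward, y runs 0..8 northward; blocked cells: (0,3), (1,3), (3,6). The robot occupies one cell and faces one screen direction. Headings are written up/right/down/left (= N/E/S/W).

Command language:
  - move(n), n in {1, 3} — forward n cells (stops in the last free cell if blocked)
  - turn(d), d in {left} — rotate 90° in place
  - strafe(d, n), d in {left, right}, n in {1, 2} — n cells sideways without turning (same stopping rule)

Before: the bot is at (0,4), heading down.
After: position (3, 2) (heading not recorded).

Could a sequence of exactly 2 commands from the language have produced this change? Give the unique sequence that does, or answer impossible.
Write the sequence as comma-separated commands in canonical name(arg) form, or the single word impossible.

every 2-command combo misses the target.

impossible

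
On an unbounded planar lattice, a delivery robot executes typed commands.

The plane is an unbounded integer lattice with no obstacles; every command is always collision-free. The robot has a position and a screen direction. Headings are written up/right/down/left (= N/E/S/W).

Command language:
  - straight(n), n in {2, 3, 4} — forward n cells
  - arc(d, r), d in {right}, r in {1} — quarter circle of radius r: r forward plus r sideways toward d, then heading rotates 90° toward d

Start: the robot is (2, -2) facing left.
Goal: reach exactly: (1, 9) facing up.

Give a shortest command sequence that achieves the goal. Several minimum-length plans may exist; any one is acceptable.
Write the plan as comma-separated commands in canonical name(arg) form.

from: (2, -2) facing left
t=1 arc(right, 1) ⇒ (1, -1) facing up
t=2 straight(4) ⇒ (1, 3) facing up
t=3 straight(4) ⇒ (1, 7) facing up
t=4 straight(2) ⇒ (1, 9) facing up
minimal: 4 command(s), checked below 4.

arc(right, 1), straight(4), straight(4), straight(2)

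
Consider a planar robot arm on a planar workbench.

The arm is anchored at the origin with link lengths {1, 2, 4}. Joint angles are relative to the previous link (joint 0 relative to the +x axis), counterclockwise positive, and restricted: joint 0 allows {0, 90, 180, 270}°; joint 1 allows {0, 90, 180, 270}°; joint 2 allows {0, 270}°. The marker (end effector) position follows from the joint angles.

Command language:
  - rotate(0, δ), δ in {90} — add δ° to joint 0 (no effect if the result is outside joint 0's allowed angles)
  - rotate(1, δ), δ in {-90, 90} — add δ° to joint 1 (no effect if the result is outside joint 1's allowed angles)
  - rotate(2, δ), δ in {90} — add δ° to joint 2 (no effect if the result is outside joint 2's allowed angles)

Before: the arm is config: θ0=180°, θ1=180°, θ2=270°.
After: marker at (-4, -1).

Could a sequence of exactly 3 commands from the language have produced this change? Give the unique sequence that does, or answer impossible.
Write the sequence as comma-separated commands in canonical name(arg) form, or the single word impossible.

rotate(0, 90), rotate(0, 90), rotate(0, 90)

t0: config: θ0=180°, θ1=180°, θ2=270°
step 1 (rotate(0, 90)): config: θ0=270°, θ1=180°, θ2=270°
step 2 (rotate(0, 90)): config: θ0=0°, θ1=180°, θ2=270°
step 3 (rotate(0, 90)): config: θ0=90°, θ1=180°, θ2=270°
no other 3-command option fits: unique.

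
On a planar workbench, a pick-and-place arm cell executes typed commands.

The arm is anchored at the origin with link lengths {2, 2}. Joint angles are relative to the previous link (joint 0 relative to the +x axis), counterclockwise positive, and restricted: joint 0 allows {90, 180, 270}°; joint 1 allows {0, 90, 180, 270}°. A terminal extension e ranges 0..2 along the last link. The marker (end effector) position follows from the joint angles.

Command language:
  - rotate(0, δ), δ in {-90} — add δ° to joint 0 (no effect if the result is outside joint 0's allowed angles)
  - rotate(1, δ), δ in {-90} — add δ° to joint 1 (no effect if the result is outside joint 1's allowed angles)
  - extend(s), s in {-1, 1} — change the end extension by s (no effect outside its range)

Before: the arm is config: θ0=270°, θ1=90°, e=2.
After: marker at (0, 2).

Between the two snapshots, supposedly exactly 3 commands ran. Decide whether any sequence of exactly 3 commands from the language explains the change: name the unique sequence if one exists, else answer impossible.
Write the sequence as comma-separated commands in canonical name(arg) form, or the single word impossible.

rotate(1, -90), rotate(1, -90), rotate(1, -90)

initial: config: θ0=270°, θ1=90°, e=2
t=1 rotate(1, -90) ⇒ config: θ0=270°, θ1=0°, e=2
t=2 rotate(1, -90) ⇒ config: θ0=270°, θ1=270°, e=2
t=3 rotate(1, -90) ⇒ config: θ0=270°, θ1=180°, e=2
no other 3-command option fits: unique.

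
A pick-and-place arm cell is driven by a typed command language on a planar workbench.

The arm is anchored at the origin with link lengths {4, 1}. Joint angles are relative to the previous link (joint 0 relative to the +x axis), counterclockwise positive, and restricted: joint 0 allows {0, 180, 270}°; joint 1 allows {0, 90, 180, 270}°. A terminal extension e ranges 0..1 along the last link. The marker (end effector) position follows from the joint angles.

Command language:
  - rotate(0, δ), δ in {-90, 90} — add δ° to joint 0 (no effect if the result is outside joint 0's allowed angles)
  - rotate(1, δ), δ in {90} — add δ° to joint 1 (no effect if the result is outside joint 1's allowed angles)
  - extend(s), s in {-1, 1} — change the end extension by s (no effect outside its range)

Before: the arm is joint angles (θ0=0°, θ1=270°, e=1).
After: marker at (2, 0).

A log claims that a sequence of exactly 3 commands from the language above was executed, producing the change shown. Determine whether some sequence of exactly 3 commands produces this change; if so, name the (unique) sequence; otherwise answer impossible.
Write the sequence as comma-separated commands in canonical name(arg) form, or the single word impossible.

from: joint angles (θ0=0°, θ1=270°, e=1)
t=1 rotate(1, 90) ⇒ joint angles (θ0=0°, θ1=0°, e=1)
t=2 rotate(1, 90) ⇒ joint angles (θ0=0°, θ1=90°, e=1)
t=3 rotate(1, 90) ⇒ joint angles (θ0=0°, θ1=180°, e=1)
uniquely the one of 125 3-step routes that fits.

rotate(1, 90), rotate(1, 90), rotate(1, 90)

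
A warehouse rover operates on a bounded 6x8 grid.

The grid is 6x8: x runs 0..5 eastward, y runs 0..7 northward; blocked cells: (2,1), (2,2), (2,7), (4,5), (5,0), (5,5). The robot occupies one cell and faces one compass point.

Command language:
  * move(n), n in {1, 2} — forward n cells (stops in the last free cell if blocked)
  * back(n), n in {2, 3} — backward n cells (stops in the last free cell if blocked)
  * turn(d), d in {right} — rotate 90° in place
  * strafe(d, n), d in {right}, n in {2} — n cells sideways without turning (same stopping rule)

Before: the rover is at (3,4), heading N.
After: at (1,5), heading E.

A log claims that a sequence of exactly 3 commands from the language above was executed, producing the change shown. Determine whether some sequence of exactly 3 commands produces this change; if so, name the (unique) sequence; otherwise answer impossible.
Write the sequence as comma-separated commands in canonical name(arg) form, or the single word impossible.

key: running back(2) before move(1) would end elsewhere — order is forced
from: at (3,4), heading N
[1] after move(1): at (3,5), heading N
[2] after turn(right): at (3,5), heading E
[3] after back(2): at (1,5), heading E
no rival 3-sequence matches.

move(1), turn(right), back(2)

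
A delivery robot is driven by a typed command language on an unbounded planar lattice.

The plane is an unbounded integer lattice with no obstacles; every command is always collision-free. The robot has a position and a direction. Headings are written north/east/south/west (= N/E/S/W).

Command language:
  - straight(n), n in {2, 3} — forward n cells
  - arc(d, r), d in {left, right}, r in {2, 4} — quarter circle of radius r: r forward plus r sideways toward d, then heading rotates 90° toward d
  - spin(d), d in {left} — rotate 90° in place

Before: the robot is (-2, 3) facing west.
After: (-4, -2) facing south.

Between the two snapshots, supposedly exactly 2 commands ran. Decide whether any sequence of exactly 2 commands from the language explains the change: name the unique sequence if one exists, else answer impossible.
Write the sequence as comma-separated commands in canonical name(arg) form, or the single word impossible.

key: running straight(3) before arc(left, 2) would end elsewhere — order is forced
t0: (-2, 3) facing west
1. arc(left, 2) → (-4, 1) facing south
2. straight(3) → (-4, -2) facing south
no other 2-command option fits: unique.

arc(left, 2), straight(3)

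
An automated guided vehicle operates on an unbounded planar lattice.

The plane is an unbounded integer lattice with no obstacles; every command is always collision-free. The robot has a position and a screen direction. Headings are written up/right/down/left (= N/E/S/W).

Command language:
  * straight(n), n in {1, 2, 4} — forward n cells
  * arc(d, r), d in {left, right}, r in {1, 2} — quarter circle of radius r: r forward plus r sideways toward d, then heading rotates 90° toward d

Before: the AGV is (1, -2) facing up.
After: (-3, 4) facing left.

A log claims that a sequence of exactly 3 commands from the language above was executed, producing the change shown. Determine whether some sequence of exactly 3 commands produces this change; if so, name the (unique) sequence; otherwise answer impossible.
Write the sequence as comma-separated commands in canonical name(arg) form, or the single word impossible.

straight(4), arc(left, 2), straight(2)

key: cell and facing (now W) both changed — the 3 commands mix motion and turning
t0: (1, -2) facing up
t=1 straight(4) ⇒ (1, 2) facing up
t=2 arc(left, 2) ⇒ (-1, 4) facing left
t=3 straight(2) ⇒ (-3, 4) facing left
no rival 3-sequence matches.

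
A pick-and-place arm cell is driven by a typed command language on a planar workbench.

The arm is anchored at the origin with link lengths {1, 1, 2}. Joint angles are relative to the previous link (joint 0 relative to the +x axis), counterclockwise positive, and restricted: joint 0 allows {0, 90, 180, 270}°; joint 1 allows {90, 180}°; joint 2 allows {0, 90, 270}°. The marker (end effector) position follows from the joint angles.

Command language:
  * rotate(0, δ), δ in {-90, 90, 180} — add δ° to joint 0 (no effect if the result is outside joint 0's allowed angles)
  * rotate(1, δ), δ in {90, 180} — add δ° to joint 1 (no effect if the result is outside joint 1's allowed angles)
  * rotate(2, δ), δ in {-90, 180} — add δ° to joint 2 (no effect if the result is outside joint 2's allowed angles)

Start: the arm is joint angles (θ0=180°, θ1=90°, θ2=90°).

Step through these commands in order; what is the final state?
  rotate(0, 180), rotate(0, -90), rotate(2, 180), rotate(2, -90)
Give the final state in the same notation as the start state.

initial: joint angles (θ0=180°, θ1=90°, θ2=90°)
t=1 rotate(0, 180) ⇒ joint angles (θ0=0°, θ1=90°, θ2=90°)
t=2 rotate(0, -90) ⇒ joint angles (θ0=270°, θ1=90°, θ2=90°)
t=3 rotate(2, 180) ⇒ joint angles (θ0=270°, θ1=90°, θ2=270°)
t=4 rotate(2, -90) ⇒ joint angles (θ0=270°, θ1=90°, θ2=270°)

joint angles (θ0=270°, θ1=90°, θ2=270°)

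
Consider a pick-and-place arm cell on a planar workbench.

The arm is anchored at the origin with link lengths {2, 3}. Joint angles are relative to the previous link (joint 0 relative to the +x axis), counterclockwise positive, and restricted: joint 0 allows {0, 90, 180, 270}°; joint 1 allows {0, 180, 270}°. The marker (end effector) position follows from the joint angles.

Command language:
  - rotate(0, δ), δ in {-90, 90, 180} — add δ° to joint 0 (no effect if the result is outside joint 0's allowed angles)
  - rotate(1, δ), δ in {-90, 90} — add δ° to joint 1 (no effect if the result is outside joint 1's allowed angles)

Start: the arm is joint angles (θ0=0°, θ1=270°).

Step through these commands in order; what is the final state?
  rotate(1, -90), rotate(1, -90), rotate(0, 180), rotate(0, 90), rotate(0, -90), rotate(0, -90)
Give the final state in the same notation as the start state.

joint angles (θ0=90°, θ1=180°)

initial: joint angles (θ0=0°, θ1=270°)
1. rotate(1, -90) → joint angles (θ0=0°, θ1=180°)
2. rotate(1, -90) → joint angles (θ0=0°, θ1=180°)
3. rotate(0, 180) → joint angles (θ0=180°, θ1=180°)
4. rotate(0, 90) → joint angles (θ0=270°, θ1=180°)
5. rotate(0, -90) → joint angles (θ0=180°, θ1=180°)
6. rotate(0, -90) → joint angles (θ0=90°, θ1=180°)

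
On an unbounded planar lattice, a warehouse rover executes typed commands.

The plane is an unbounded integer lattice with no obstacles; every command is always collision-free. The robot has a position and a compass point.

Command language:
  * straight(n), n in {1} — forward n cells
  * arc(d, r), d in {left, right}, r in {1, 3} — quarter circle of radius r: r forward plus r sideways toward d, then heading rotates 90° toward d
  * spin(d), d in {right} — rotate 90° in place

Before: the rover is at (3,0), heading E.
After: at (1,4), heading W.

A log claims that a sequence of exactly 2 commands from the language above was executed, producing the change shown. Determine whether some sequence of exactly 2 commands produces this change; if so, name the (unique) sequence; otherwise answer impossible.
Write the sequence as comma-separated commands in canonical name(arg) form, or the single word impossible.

key: cell and facing (now W) both changed — the 2 commands mix motion and turning
start: at (3,0), heading E
1. arc(left, 1) → at (4,1), heading N
2. arc(left, 3) → at (1,4), heading W
no rival 2-sequence matches.

arc(left, 1), arc(left, 3)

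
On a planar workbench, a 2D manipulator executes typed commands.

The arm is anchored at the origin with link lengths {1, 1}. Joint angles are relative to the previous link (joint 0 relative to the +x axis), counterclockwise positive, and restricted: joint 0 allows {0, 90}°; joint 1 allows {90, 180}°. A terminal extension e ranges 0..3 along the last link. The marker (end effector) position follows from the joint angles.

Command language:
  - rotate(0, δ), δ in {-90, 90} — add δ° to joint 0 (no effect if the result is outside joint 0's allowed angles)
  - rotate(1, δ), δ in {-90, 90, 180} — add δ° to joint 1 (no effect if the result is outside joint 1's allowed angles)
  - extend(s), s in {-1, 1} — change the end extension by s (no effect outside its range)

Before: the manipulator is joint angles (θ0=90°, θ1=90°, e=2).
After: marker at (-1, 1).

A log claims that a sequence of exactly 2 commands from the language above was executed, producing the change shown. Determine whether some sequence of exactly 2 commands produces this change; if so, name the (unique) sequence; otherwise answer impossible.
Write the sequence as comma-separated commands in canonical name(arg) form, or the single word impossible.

extend(-1), extend(-1)

from: joint angles (θ0=90°, θ1=90°, e=2)
step 1 (extend(-1)): joint angles (θ0=90°, θ1=90°, e=1)
step 2 (extend(-1)): joint angles (θ0=90°, θ1=90°, e=0)
all 49 alternatives checked — unique.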